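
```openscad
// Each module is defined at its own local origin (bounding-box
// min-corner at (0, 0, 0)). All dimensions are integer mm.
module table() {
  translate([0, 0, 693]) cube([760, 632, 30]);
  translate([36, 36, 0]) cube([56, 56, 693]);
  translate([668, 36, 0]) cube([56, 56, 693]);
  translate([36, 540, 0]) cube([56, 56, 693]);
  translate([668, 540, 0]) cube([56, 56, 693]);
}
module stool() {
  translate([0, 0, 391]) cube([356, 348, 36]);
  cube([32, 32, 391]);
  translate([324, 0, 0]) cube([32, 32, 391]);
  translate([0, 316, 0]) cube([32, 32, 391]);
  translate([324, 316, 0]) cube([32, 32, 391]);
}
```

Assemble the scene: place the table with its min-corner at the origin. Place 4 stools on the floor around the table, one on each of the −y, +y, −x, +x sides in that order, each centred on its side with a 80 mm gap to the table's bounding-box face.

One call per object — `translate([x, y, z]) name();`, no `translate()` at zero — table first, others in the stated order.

table();
translate([202, -428, 0]) stool();
translate([202, 712, 0]) stool();
translate([-436, 142, 0]) stool();
translate([840, 142, 0]) stool();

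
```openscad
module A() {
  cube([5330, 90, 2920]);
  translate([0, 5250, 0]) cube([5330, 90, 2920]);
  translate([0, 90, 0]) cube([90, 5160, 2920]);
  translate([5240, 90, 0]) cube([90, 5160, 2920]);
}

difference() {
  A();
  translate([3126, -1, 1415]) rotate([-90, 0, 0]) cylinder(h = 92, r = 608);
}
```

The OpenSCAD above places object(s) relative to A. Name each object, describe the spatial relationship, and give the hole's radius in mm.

A is a house frame. The house frame has a circular hole through its front wall. The hole's radius is 608 mm.

The subtracted cylinder has r = 608 mm.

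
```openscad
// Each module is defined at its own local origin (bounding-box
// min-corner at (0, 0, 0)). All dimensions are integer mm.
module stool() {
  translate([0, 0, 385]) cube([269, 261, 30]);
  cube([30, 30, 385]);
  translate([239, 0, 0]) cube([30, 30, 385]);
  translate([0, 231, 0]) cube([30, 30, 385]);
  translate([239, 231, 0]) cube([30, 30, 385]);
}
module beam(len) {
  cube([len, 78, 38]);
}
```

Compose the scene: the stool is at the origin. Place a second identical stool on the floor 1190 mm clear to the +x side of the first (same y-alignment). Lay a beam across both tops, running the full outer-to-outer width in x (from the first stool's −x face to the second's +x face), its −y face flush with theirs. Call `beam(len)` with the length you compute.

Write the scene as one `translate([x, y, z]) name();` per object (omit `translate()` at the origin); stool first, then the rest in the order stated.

stool();
translate([1459, 0, 0]) stool();
translate([0, 0, 415]) beam(1728);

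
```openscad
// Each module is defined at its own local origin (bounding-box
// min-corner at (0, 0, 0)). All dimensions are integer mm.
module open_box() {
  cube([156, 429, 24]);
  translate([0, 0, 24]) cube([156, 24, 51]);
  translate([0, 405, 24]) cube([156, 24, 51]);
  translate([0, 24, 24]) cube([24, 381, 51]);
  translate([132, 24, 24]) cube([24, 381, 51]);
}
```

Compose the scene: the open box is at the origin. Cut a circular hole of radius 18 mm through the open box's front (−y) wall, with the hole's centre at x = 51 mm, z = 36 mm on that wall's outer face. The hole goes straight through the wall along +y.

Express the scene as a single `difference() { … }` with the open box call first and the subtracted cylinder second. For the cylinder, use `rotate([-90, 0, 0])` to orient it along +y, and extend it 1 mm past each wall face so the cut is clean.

difference() {
  open_box();
  translate([51, -1, 36]) rotate([-90, 0, 0]) cylinder(h = 26, r = 18);
}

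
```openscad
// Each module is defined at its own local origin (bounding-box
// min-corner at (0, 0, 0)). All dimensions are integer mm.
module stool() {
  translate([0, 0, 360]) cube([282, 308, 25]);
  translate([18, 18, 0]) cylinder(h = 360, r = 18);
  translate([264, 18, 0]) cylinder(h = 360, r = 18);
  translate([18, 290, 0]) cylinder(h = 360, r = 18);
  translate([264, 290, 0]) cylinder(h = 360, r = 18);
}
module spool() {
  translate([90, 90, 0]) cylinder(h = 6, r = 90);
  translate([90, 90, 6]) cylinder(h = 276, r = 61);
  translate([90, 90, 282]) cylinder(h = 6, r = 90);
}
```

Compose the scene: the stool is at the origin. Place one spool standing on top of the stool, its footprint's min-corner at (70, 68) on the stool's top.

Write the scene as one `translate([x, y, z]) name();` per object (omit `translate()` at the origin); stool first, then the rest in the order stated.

stool();
translate([70, 68, 385]) spool();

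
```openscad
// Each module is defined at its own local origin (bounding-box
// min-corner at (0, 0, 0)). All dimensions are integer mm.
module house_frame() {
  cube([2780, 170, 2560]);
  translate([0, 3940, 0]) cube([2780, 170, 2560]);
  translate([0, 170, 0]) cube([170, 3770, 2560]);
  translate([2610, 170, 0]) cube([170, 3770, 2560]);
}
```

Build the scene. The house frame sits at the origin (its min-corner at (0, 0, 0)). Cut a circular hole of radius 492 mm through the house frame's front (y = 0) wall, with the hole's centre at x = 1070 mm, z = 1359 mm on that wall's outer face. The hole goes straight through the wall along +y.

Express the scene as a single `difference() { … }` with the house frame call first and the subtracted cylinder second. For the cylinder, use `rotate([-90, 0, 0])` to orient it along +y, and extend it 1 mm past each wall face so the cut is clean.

difference() {
  house_frame();
  translate([1070, -1, 1359]) rotate([-90, 0, 0]) cylinder(h = 172, r = 492);
}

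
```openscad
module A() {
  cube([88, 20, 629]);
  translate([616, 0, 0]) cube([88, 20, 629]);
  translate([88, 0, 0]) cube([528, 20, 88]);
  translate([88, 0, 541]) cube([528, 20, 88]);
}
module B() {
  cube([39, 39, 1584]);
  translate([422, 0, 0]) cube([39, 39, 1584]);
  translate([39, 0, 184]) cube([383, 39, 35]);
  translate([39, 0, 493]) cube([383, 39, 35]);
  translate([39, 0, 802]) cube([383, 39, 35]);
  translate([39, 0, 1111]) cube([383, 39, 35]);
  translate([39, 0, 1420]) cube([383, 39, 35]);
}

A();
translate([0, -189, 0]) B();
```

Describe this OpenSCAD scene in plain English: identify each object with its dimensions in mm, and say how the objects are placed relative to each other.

A is a rectangular picture frame lying in the x–z plane (depth along y). The opening is 528 mm wide (x) by 453 mm tall (z), surrounded by a border 88 mm wide on all four sides. The frame is 20 mm deep and is made of two full-height vertical stiles with two horizontal rails fitted between them.

B is a straight ladder. Two 39×39 mm vertical rails, 1584 mm tall, stand 461 mm apart (outside-to-outside) with their front faces coplanar on the −y side. 5 rungs, each 39 mm deep and 35 mm tall, span between the inner faces of the rails, front faces flush with the rails. The lowest rung's underside is at z = 184 mm and rungs are spaced 309 mm apart (underside to underside).

The ladder is on the floor beside the picture frame on its −y side.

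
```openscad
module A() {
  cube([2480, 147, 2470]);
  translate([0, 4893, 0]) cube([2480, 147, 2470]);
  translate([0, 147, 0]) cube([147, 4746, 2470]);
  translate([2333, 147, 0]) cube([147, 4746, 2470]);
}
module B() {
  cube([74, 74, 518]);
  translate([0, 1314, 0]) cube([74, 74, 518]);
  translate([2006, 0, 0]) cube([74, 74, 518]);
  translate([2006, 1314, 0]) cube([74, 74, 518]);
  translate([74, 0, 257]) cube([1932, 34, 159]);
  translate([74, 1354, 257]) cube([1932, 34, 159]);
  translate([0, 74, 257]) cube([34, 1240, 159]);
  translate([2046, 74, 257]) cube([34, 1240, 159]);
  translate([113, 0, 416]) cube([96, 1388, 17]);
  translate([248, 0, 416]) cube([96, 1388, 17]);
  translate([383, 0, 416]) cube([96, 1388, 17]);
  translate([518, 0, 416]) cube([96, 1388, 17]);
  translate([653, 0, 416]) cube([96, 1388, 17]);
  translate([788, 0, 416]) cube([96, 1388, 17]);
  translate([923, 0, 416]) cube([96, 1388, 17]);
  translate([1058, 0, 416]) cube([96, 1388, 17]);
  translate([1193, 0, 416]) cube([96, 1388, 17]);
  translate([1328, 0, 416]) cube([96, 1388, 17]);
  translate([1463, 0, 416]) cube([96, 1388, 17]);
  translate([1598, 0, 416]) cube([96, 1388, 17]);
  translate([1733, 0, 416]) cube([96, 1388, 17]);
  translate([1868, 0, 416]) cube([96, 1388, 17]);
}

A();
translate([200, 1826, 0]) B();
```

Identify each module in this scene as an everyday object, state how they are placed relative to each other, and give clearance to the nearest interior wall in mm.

A is a house frame. B is a bed frame. The bed frame sits inside the house frame, centred. The clearance to the nearest interior wall is 53 mm.

Clearances: x = 53, y = 1679; minimum 53 mm.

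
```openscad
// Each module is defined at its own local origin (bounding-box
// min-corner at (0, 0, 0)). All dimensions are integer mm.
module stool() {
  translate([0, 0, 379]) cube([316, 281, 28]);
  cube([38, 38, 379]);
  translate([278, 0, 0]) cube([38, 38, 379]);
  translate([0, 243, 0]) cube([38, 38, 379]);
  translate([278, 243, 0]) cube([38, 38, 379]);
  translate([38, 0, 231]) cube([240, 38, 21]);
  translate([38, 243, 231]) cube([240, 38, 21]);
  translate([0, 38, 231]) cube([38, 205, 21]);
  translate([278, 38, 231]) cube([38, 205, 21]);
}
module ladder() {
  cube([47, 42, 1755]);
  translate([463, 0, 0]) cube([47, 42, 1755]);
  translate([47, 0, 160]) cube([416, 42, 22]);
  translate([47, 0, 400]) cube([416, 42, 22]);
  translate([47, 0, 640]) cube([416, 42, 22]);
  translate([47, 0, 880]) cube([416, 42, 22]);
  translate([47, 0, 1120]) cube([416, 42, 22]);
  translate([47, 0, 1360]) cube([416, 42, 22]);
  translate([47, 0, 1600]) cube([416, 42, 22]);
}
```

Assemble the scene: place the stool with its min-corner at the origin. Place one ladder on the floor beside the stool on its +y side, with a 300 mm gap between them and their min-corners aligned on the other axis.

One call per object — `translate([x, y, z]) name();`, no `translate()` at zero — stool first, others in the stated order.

stool();
translate([0, 581, 0]) ladder();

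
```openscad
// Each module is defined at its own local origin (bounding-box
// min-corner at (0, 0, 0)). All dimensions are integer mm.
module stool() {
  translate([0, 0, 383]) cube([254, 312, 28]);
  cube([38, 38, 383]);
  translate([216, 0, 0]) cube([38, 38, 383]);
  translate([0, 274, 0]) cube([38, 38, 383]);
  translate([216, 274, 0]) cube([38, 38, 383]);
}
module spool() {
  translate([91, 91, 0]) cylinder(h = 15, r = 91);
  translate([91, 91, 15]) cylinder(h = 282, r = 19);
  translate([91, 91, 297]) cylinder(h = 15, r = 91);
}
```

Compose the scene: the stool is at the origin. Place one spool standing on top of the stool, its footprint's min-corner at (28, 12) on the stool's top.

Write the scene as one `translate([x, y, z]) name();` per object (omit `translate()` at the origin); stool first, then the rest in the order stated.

stool();
translate([28, 12, 411]) spool();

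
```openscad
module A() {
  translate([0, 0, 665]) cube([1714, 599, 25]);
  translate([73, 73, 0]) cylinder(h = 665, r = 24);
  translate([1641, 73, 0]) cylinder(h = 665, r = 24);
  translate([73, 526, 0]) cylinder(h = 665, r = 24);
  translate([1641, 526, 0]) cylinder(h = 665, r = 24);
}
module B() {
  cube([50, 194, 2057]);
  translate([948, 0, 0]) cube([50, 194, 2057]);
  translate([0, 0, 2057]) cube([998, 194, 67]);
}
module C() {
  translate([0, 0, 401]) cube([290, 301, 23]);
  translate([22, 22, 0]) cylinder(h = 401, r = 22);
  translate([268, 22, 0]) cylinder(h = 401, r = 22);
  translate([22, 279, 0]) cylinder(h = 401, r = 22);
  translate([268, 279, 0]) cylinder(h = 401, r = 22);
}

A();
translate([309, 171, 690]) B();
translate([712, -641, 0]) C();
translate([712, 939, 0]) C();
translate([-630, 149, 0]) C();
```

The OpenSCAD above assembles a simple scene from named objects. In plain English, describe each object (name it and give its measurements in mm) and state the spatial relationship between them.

A is a table: top 1714 mm (x) × 599 mm (y), 25 mm thick, upper face at z = 690 mm, on four round legs of 48 mm diameter, each leg's bounding box inset 49 mm from the nearest pair of top edges, running from z = 0 to the bottom of the top.

B is a door frame. The clear opening is 898 mm wide and 2057 mm high. Two 50 mm wide jambs, 194 mm deep, stand either side of the opening from the floor to the top of the opening. A 67 mm thick head sits across the top of both jambs, spanning the full outside width of the frame.

C is a four-legged stool. The seat is a 290×301×23 mm slab whose top surface is at z = 424 mm; four round legs, each 44 mm in diameter, run from the floor (z = 0) to the underside of the seat, each leg's axis is inset half a diameter from the nearest pair of seat edges (so the leg's bounding box is flush with the corner).

The door frame is on top of the table. Three stools sit around the table at the −y, +y, −x sides.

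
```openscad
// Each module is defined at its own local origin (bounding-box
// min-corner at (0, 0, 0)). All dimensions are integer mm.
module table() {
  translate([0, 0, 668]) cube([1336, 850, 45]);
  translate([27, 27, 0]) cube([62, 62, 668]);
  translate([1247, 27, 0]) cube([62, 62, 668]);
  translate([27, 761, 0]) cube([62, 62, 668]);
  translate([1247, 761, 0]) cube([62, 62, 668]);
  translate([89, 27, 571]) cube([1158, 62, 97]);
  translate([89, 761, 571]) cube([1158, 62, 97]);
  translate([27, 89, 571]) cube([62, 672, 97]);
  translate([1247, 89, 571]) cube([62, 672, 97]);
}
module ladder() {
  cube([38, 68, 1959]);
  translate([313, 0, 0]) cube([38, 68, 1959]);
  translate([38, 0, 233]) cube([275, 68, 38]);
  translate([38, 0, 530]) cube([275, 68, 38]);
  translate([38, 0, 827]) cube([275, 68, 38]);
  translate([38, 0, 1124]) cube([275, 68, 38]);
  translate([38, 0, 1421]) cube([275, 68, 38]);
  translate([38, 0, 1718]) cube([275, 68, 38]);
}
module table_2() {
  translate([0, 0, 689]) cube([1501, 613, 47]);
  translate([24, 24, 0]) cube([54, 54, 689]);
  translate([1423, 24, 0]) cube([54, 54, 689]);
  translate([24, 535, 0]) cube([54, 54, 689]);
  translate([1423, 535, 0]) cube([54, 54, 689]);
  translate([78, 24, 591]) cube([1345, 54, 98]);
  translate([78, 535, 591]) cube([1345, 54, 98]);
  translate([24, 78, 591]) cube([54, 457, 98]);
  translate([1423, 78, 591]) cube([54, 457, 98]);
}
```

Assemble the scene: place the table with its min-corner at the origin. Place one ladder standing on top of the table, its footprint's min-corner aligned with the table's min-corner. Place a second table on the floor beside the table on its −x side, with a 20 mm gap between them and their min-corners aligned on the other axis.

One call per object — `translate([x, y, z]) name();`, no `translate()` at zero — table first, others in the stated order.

table();
translate([0, 0, 713]) ladder();
translate([-1521, 0, 0]) table_2();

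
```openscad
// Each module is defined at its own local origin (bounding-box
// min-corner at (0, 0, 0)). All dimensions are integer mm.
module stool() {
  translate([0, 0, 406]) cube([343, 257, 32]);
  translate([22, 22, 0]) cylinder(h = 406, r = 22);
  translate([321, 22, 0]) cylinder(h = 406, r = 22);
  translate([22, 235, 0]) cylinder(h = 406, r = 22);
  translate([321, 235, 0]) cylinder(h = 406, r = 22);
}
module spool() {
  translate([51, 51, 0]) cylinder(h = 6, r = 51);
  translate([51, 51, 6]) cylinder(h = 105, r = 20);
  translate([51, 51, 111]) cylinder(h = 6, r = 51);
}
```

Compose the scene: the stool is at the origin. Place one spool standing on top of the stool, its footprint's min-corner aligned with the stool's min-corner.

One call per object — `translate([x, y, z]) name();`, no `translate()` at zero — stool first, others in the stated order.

stool();
translate([0, 0, 438]) spool();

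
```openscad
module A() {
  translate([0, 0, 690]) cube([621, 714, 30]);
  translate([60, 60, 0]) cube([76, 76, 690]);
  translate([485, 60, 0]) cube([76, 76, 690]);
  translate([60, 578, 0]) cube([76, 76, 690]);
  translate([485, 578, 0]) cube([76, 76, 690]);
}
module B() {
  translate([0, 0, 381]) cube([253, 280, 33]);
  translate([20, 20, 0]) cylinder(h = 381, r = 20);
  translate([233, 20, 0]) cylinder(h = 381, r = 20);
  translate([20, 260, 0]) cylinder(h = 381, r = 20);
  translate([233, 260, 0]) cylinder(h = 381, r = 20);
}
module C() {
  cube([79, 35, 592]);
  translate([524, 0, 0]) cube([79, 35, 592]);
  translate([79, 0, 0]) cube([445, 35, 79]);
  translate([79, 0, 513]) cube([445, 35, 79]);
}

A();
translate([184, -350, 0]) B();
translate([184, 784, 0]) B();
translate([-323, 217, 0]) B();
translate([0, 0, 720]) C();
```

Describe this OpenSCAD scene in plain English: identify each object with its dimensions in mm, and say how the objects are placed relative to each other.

A is a table: top 621 mm (x) × 714 mm (y), 30 mm thick, upper face at z = 720 mm, on four 76×76 mm square legs, each inset 60 mm from the nearest pair of top edges, running from z = 0 to the bottom of the top.

B is a four-legged stool. The seat is a 253×280×33 mm slab whose top surface is at z = 414 mm; four round legs, each 40 mm in diameter, run from the floor (z = 0) to the underside of the seat, each leg's axis is inset half a diameter from the nearest pair of seat edges (so the leg's bounding box is flush with the corner).

C is a rectangular picture frame lying in the x–z plane (depth along y). The opening is 445 mm wide (x) by 434 mm tall (z), surrounded by a border 79 mm wide on all four sides. The frame is 35 mm deep and is made of two full-height vertical stiles with two horizontal rails fitted between them.

Three stools sit around the table at the −y, +y, −x sides. The picture frame is on top of the table.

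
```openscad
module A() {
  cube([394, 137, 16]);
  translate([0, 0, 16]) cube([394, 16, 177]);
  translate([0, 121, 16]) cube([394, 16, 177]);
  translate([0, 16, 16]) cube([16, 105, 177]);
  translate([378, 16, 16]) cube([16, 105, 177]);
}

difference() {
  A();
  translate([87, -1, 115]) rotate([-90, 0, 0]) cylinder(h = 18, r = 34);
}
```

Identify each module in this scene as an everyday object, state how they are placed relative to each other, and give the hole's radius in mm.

A is an open box. The open box has a circular hole through its front wall. The hole's radius is 34 mm.

The subtracted cylinder has r = 34 mm.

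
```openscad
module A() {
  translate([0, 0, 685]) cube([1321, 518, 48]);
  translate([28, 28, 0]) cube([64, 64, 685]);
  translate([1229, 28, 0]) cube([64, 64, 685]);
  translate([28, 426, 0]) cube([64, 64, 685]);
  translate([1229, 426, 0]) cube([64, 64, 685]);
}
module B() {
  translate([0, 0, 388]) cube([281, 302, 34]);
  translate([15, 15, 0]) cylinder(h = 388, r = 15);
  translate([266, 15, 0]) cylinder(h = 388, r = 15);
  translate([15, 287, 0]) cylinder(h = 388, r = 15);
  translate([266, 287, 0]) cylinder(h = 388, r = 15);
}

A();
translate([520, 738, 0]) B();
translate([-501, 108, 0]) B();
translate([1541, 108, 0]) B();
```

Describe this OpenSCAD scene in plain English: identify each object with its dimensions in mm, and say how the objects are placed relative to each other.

A is a rectangular dining table. The top is 1321×518×48 mm with its upper surface at z = 733 mm. It stands on four 64×64 mm square legs, each inset 28 mm from the nearest pair of top edges, running from the floor to the underside of the top.

B is a four-legged stool. The seat is a 281×302×34 mm slab whose top surface is at z = 422 mm; four round legs, each 30 mm in diameter, run from the floor (z = 0) to the underside of the seat, each leg's axis is inset half a diameter from the nearest pair of seat edges (so the leg's bounding box is flush with the corner).

Three stools sit around the table at the +y, −x, +x sides.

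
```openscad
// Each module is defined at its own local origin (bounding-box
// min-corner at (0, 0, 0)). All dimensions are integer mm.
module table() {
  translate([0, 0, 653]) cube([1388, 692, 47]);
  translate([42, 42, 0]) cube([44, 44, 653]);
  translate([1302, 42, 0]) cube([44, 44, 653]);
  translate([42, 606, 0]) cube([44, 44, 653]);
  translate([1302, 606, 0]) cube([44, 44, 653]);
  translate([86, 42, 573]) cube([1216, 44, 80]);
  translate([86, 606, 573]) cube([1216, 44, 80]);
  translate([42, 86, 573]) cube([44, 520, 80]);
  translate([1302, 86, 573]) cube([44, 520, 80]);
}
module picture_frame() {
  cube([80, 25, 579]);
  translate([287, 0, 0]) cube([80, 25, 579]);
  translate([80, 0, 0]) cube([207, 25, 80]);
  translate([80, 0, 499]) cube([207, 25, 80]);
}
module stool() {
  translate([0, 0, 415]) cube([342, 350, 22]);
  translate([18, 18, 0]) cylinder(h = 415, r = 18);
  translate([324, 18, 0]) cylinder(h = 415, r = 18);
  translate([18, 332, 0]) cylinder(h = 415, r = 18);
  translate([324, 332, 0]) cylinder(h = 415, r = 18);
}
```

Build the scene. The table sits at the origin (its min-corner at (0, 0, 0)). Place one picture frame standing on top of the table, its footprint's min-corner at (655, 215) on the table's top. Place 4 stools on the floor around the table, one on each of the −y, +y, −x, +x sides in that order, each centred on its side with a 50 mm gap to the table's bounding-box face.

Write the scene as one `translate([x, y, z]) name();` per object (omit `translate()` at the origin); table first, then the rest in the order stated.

table();
translate([655, 215, 700]) picture_frame();
translate([523, -400, 0]) stool();
translate([523, 742, 0]) stool();
translate([-392, 171, 0]) stool();
translate([1438, 171, 0]) stool();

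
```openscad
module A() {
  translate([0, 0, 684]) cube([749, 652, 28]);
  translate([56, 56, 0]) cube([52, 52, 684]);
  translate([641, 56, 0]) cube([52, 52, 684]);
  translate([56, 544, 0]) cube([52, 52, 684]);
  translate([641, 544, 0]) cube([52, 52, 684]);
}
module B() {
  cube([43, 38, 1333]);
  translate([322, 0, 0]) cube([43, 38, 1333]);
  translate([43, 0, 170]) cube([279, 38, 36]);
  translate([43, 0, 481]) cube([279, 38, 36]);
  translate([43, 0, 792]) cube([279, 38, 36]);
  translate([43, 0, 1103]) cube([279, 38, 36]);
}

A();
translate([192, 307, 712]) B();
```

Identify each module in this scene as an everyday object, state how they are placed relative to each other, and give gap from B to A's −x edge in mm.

The ladder's min-x is at 192; the table's min-x is 0; gap = 192 mm.

A is a table. B is a ladder. The ladder is on top of the table, centred. The gap from the ladder to the table's −x edge is 192 mm.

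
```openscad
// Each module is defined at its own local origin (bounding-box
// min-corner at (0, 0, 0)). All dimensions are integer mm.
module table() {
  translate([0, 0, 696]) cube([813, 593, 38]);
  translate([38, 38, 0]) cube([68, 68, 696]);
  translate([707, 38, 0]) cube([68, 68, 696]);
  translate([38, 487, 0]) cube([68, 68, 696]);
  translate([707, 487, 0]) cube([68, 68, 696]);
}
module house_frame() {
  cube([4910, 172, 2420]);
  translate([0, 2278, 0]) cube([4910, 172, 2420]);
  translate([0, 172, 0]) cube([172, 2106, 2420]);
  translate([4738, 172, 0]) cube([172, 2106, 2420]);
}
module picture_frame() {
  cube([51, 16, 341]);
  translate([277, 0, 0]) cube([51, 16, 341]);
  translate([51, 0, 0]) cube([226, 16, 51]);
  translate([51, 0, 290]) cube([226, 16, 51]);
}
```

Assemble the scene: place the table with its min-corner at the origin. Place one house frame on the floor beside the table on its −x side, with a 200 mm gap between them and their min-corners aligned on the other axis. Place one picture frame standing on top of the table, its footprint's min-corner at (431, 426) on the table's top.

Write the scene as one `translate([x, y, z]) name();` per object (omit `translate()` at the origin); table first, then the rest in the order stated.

table();
translate([-5110, 0, 0]) house_frame();
translate([431, 426, 734]) picture_frame();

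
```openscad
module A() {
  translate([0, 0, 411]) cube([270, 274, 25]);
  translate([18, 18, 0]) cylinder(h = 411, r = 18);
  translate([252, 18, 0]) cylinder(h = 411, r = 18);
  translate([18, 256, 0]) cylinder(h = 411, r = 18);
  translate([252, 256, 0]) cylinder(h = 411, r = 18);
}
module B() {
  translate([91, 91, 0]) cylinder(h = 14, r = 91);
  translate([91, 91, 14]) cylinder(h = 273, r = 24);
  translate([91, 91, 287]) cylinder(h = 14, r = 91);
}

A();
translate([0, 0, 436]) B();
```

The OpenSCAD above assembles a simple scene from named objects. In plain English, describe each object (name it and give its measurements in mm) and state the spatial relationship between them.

A is a four-legged stool. The seat is a 270×274×25 mm slab whose top surface is at z = 436 mm; four round legs, each 36 mm in diameter, run from the floor (z = 0) to the underside of the seat, each leg's axis is inset half a diameter from the nearest pair of seat edges (so the leg's bounding box is flush with the corner).

B is a spool: two coaxial disc flanges of radius 91 mm and thickness 14 mm, joined by a core cylinder of radius 24 mm and height 273 mm. The lower flange rests on z = 0 and the three cylinders share a vertical axis.

The spool is on top of the stool.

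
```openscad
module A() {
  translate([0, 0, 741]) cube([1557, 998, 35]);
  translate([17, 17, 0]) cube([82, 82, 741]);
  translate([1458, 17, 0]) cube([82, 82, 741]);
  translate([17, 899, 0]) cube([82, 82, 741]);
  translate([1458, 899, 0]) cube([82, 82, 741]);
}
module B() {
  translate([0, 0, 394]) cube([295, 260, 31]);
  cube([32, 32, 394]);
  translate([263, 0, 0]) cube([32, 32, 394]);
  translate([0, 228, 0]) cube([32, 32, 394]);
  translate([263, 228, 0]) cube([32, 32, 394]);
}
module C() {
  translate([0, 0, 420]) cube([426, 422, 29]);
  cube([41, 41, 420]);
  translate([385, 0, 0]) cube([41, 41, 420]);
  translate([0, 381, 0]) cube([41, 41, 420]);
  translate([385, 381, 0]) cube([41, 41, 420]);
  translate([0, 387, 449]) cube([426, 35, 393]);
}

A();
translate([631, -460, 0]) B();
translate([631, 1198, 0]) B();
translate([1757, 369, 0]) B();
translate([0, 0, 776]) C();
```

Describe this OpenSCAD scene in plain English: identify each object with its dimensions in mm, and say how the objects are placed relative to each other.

A is a table with a 1557×998 mm rectangular top, 35 mm thick, top surface at z = 776 mm, supported by four 82×82 mm square legs, each inset 17 mm from the nearest pair of top edges, running from the floor.

B is a four-legged stool. The seat is 295×260 mm, 31 mm thick, top at z = 425 mm. It stands on four square legs, each 32×32 mm in cross-section, from z = 0 to the seat underside, each flush with a corner of the seat.

C is a chair. The seat is a 426×422×29 mm slab with its top at z = 449 mm, on four 41×41 mm corner legs (flush with the seat edges, standing on z = 0). A flat backrest 35 mm thick, 393 mm tall, spans the full seat width and rises from the seat top along its +y edge, rear face flush with the rear of the seat.

Three stools sit around the table at the −y, +y, +x sides. The chair is on top of the table.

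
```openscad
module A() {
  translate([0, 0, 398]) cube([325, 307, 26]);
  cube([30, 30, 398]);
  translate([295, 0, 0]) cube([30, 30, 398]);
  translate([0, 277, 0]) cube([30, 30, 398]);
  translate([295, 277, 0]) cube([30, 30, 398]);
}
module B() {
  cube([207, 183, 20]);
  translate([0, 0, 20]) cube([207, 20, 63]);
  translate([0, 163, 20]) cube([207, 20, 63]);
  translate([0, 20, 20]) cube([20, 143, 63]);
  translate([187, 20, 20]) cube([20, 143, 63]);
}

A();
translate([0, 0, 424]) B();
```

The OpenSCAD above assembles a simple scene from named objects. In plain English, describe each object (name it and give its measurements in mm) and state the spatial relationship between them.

A is a four-legged stool. The seat is 325×307 mm, 26 mm thick, top at z = 424 mm. It stands on four square legs, each 30×30 mm in cross-section, from z = 0 to the seat underside, each flush with a corner of the seat.

B is an open storage box with external size 207×183×83 mm and wall thickness 20 mm (the base is also 20 mm thick). The base covers the whole footprint; the four walls stand on the base, with the y-facing walls full-width and the x-facing walls fitting between their inner faces.

The open box is on top of the stool.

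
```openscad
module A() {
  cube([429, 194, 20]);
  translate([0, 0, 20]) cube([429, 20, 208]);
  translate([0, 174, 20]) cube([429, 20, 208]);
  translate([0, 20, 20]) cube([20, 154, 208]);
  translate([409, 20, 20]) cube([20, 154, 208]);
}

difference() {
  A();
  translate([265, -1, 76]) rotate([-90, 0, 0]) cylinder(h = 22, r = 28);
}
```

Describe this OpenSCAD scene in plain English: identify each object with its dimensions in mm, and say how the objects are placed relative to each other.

A is an open storage box with external size 429×194×228 mm and wall thickness 20 mm (the base is also 20 mm thick). The base covers the whole footprint; the four walls stand on the base, with the y-facing walls full-width and the x-facing walls fitting between their inner faces.

The open box has a circular hole of radius 28 mm through its front wall, centred at (x = 265, z = 76).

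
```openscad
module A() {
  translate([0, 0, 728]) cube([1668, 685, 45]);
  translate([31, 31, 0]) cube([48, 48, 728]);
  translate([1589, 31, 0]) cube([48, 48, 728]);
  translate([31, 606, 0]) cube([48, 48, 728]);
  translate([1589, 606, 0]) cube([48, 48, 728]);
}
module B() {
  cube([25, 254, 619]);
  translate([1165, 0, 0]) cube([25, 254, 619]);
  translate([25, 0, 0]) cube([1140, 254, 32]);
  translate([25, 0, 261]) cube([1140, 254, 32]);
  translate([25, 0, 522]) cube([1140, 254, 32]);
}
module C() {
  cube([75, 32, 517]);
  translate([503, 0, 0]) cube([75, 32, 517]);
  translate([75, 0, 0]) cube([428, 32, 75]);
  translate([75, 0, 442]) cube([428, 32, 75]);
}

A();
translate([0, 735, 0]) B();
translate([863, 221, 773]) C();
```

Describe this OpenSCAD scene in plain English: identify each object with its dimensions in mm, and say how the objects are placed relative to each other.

A is a table: top 1668 mm (x) × 685 mm (y), 45 mm thick, upper face at z = 773 mm, on four 48×48 mm square legs, each inset 31 mm from the nearest pair of top edges, running from z = 0 to the bottom of the top.

B is a bookshelf 1190 mm wide overall, 254 mm deep and 619 mm tall. The two sides are 25 mm thick vertical panels. 3 horizontal shelves of 32 mm thickness span between the inner faces of the sides; the lowest shelf sits on the floor and shelves are stacked with a clear vertical gap of 229 mm between each pair.

C is a rectangular picture frame lying in the x–z plane (depth along y). The opening is 428 mm wide (x) by 367 mm tall (z), surrounded by a border 75 mm wide on all four sides. The frame is 32 mm deep and is made of two full-height vertical stiles with two horizontal rails fitted between them.

The bookshelf is on the floor beside the table on its +y side. The picture frame is on top of the table.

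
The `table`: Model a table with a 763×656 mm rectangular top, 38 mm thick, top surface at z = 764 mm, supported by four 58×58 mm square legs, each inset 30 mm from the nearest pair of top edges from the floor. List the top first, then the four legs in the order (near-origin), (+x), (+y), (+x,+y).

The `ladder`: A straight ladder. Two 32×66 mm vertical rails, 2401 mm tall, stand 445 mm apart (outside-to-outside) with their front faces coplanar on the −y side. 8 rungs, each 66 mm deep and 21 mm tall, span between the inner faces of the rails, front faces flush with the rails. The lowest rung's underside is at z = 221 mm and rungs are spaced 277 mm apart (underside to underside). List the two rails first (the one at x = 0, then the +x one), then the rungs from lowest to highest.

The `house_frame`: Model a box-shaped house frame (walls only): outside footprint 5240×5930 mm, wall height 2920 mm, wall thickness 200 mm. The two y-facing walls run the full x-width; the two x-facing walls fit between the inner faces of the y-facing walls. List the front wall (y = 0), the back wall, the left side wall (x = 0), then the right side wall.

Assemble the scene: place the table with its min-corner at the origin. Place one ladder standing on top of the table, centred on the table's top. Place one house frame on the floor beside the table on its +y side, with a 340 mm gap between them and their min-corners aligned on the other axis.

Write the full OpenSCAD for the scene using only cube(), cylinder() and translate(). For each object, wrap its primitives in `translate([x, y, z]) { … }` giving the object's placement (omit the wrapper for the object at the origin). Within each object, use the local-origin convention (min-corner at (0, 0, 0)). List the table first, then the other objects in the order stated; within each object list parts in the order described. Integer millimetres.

translate([0, 0, 726]) cube([763, 656, 38]);
translate([30, 30, 0]) cube([58, 58, 726]);
translate([675, 30, 0]) cube([58, 58, 726]);
translate([30, 568, 0]) cube([58, 58, 726]);
translate([675, 568, 0]) cube([58, 58, 726]);
translate([159, 295, 764]) {
  cube([32, 66, 2401]);
  translate([413, 0, 0]) cube([32, 66, 2401]);
  translate([32, 0, 221]) cube([381, 66, 21]);
  translate([32, 0, 498]) cube([381, 66, 21]);
  translate([32, 0, 775]) cube([381, 66, 21]);
  translate([32, 0, 1052]) cube([381, 66, 21]);
  translate([32, 0, 1329]) cube([381, 66, 21]);
  translate([32, 0, 1606]) cube([381, 66, 21]);
  translate([32, 0, 1883]) cube([381, 66, 21]);
  translate([32, 0, 2160]) cube([381, 66, 21]);
}
translate([0, 996, 0]) {
  cube([5240, 200, 2920]);
  translate([0, 5730, 0]) cube([5240, 200, 2920]);
  translate([0, 200, 0]) cube([200, 5530, 2920]);
  translate([5040, 200, 0]) cube([200, 5530, 2920]);
}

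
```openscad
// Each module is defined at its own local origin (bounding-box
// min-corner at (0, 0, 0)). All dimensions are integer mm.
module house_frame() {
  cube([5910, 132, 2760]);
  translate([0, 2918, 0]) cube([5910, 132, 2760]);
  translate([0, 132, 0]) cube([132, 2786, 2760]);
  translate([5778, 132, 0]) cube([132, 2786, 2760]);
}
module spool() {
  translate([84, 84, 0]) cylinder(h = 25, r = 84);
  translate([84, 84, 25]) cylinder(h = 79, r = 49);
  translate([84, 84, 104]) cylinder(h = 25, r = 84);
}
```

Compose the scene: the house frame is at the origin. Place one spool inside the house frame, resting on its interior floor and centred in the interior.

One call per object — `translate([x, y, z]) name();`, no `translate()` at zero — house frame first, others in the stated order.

house_frame();
translate([2871, 1441, 0]) spool();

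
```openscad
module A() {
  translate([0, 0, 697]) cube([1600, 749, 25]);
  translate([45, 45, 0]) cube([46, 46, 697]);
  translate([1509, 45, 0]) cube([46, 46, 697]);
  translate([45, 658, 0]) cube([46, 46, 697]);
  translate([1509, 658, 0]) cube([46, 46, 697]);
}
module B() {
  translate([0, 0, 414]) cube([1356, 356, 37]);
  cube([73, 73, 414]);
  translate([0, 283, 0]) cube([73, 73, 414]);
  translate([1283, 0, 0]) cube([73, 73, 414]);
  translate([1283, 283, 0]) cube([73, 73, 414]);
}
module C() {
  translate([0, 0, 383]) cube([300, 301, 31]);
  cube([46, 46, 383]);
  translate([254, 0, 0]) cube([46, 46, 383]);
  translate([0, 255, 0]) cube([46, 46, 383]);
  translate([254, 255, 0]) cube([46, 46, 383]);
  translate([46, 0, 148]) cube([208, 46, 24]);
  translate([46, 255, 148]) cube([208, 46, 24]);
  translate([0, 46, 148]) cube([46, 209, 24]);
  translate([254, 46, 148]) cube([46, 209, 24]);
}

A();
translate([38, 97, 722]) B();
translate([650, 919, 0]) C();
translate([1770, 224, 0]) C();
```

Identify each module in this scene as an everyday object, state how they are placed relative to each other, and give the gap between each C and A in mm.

A is a table. B is a bench. C is a stool. The bench is on top of the table. Two stools sit around the table at the +y, +x sides. The gap between each stool and the table is 170 mm.

Each stool's nearest face is 170 mm from the table's bounding box.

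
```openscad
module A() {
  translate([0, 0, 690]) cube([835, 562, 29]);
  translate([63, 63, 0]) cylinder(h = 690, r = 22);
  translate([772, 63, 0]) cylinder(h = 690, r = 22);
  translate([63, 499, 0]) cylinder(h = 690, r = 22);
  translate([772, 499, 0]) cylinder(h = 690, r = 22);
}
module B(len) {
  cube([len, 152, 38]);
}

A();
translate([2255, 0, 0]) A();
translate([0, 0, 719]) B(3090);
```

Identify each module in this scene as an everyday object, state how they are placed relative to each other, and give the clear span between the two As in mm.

A is a table. B is a beam. A beam spans the tops of two tables. The clear span between the two tables is 1420 mm.

Second table starts at x = 2255; first ends at x = 835; clear span = 2255 − 835 = 1420 mm.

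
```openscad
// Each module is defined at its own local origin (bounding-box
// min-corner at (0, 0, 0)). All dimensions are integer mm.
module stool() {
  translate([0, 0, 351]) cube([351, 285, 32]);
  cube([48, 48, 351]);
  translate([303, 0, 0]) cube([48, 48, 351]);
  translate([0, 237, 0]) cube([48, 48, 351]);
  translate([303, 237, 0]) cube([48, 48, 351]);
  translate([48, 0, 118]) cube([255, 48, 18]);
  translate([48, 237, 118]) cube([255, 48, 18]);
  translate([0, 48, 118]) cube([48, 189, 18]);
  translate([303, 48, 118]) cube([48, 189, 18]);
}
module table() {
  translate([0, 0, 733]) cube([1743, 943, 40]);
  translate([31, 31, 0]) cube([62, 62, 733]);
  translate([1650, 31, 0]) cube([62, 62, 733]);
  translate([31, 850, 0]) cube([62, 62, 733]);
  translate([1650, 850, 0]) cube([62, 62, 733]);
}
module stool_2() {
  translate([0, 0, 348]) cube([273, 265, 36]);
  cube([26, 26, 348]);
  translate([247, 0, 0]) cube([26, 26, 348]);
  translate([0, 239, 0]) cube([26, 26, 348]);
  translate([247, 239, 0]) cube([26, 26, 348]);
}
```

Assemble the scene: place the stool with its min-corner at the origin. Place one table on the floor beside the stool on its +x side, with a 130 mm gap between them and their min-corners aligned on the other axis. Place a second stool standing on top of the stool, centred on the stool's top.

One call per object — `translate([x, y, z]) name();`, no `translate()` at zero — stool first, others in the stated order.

stool();
translate([481, 0, 0]) table();
translate([39, 10, 383]) stool_2();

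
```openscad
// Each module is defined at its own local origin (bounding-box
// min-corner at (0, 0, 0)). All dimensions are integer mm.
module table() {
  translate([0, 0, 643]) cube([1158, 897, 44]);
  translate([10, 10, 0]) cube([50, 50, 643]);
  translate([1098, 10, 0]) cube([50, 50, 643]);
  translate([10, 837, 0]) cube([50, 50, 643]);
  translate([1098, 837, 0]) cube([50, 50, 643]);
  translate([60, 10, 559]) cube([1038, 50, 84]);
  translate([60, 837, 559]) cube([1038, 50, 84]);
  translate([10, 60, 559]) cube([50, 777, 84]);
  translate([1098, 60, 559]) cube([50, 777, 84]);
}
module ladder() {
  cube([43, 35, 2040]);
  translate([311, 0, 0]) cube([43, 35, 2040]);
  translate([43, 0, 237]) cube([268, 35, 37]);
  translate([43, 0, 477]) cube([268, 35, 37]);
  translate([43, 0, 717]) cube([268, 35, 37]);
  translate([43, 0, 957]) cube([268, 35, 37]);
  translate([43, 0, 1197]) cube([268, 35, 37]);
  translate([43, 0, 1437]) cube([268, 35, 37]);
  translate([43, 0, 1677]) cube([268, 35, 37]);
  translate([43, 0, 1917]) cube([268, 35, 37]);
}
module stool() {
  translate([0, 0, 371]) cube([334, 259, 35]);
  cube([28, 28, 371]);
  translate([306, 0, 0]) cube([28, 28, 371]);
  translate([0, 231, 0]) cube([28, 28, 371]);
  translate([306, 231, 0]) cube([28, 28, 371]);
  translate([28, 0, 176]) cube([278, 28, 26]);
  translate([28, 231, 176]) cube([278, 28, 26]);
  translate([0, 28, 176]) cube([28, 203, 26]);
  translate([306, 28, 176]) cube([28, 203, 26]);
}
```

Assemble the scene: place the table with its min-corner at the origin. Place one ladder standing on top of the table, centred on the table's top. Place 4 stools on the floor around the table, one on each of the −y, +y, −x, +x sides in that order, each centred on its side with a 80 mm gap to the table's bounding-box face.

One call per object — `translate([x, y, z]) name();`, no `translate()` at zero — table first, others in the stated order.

table();
translate([402, 431, 687]) ladder();
translate([412, -339, 0]) stool();
translate([412, 977, 0]) stool();
translate([-414, 319, 0]) stool();
translate([1238, 319, 0]) stool();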